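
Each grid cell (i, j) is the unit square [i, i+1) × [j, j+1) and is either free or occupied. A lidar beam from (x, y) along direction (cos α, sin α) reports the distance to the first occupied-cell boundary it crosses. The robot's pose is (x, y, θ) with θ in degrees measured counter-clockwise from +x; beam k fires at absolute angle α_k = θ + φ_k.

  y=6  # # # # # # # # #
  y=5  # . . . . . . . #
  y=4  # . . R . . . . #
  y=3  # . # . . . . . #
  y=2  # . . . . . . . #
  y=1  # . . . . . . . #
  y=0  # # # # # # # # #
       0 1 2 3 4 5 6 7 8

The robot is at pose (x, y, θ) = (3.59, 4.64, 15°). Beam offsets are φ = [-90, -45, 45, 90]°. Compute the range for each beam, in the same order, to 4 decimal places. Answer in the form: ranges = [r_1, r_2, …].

beam 1: φ=-90°, α=285°
  dir = (cos 285°, sin 285°) = (0.2588, -0.9659); from cell (3,4)
  next x-line at t=1.5841, next y-line at t=0.6626; Δt_x=3.8637, Δt_y=1.0353
    y: enter (3,3) at t=0.6626
    x: enter (4,3) at t=1.5841
    y: enter (4,2) at t=1.6979
    y: enter (4,1) at t=2.7331
    y: enter (4,0) at t=3.7684 ← occupied
  → r_1 = 3.7684
beam 2: φ=-45°, α=330°
  dir = (cos 330°, sin 330°) = (0.8660, -0.5000); from cell (3,4)
  next x-line at t=0.4734, next y-line at t=1.2800; Δt_x=1.1547, Δt_y=2.0000
    x: enter (4,4) at t=0.4734
    y: enter (4,3) at t=1.2800
    x: enter (5,3) at t=1.6281
    x: enter (6,3) at t=2.7828
    y: enter (6,2) at t=3.2800
    x: enter (7,2) at t=3.9375
    x: enter (8,2) at t=5.0922 ← occupied
  → r_2 = 5.0922
beam 3: φ=45°, α=60°
  dir = (cos 60°, sin 60°) = (0.5000, 0.8660); from cell (3,4)
  next x-line at t=0.8200, next y-line at t=0.4157; Δt_x=2.0000, Δt_y=1.1547
    y: enter (3,5) at t=0.4157
    x: enter (4,5) at t=0.8200
    y: enter (4,6) at t=1.5704 ← occupied
  → r_3 = 1.5704
beam 4: φ=90°, α=105°
  dir = (cos 105°, sin 105°) = (-0.2588, 0.9659); from cell (3,4)
  next x-line at t=2.2796, next y-line at t=0.3727; Δt_x=3.8637, Δt_y=1.0353
    y: enter (3,5) at t=0.3727
    y: enter (3,6) at t=1.4080 ← occupied
  → r_4 = 1.4080

ranges = [3.7684, 5.0922, 1.5704, 1.4080]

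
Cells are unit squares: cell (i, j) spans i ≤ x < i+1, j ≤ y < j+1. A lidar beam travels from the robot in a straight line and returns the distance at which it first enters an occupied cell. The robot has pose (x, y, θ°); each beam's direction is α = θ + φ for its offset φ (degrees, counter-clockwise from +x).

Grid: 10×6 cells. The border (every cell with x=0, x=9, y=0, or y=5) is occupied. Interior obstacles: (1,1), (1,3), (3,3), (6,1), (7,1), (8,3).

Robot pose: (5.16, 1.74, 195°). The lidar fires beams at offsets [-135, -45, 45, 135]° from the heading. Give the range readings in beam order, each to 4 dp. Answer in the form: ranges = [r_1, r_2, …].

beam 1: φ=-135°, α=60°
  dir = (cos 60°, sin 60°) = (0.5000, 0.8660); from cell (5,1)
  next x-line at t=1.6800, next y-line at t=0.3002; Δt_x=2.0000, Δt_y=1.1547
    y: enter (5,2) at t=0.3002
    y: enter (5,3) at t=1.4549
    x: enter (6,3) at t=1.6800
    y: enter (6,4) at t=2.6096
    x: enter (7,4) at t=3.6800
    y: enter (7,5) at t=3.7643 ← occupied
  → r_1 = 3.7643
beam 2: φ=-45°, α=150°
  dir = (cos 150°, sin 150°) = (-0.8660, 0.5000); from cell (5,1)
  next x-line at t=0.1848, next y-line at t=0.5200; Δt_x=1.1547, Δt_y=2.0000
    x: enter (4,1) at t=0.1848
    y: enter (4,2) at t=0.5200
    x: enter (3,2) at t=1.3395
    x: enter (2,2) at t=2.4942
    y: enter (2,3) at t=2.5200
    x: enter (1,3) at t=3.6489 ← occupied
  → r_2 = 3.6489
beam 3: φ=45°, α=240°
  dir = (cos 240°, sin 240°) = (-0.5000, -0.8660); from cell (5,1)
  next x-line at t=0.3200, next y-line at t=0.8545; Δt_x=2.0000, Δt_y=1.1547
    x: enter (4,1) at t=0.3200
    y: enter (4,0) at t=0.8545 ← occupied
  → r_3 = 0.8545
beam 4: φ=135°, α=330°
  dir = (cos 330°, sin 330°) = (0.8660, -0.5000); from cell (5,1)
  next x-line at t=0.9699, next y-line at t=1.4800; Δt_x=1.1547, Δt_y=2.0000
    x: enter (6,1) at t=0.9699 ← occupied
  → r_4 = 0.9699

ranges = [3.7643, 3.6489, 0.8545, 0.9699]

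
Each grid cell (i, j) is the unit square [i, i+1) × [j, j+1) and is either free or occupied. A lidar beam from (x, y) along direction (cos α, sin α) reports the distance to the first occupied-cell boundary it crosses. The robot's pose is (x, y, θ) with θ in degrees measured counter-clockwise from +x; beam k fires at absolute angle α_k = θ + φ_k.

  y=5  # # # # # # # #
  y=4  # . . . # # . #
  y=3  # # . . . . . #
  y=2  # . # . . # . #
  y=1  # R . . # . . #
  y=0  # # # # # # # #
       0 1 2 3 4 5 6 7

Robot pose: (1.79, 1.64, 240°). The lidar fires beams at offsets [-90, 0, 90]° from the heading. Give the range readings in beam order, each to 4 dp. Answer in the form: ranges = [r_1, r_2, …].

beam 1: φ=-90°, α=150°
  d=(-0.8660,0.5000)  start (1,1)  tX=0.9122 tY=0.7200  stride 1/|dx|=1.1547 1/|dy|=2.0000
    cross y-line → (1,2), t=0.7200
    cross x-line → (0,2), t=0.9122 (wall)
  → r_1 = 0.9122
beam 2: φ=0°, α=240°
  d=(-0.5000,-0.8660)  start (1,1)  tX=1.5800 tY=0.7390  stride 1/|dx|=2.0000 1/|dy|=1.1547
    cross y-line → (1,0), t=0.7390 (wall)
  → r_2 = 0.7390
beam 3: φ=90°, α=330°
  d=(0.8660,-0.5000)  start (1,1)  tX=0.2425 tY=1.2800  stride 1/|dx|=1.1547 1/|dy|=2.0000
    cross x-line → (2,1), t=0.2425
    cross y-line → (2,0), t=1.2800 (wall)
  → r_3 = 1.2800

ranges = [0.9122, 0.7390, 1.2800]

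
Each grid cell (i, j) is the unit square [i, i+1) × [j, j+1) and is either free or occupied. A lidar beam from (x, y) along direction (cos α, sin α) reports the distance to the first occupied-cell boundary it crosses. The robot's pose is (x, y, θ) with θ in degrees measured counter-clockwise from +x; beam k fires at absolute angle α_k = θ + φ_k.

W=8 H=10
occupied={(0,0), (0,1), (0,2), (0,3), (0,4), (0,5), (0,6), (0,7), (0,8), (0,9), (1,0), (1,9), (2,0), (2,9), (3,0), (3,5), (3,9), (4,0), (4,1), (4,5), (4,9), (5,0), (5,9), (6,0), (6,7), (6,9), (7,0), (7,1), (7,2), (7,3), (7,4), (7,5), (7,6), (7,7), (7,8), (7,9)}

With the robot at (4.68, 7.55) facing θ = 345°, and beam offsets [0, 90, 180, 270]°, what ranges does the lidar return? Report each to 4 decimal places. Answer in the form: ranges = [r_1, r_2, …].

ranges = [1.3666, 1.5012, 3.8098, 1.6047]

beam 1: φ=0°, α=345°
  dir = (cos 345°, sin 345°) = (0.9659, -0.2588); from cell (4,7)
  next x-line at t=0.3313, next y-line at t=2.1250; Δt_x=1.0353, Δt_y=3.8637
    x: enter (5,7) at t=0.3313
    x: enter (6,7) at t=1.3666 ← occupied
  → r_1 = 1.3666
beam 2: φ=90°, α=75°
  dir = (cos 75°, sin 75°) = (0.2588, 0.9659); from cell (4,7)
  next x-line at t=1.2364, next y-line at t=0.4659; Δt_x=3.8637, Δt_y=1.0353
    y: enter (4,8) at t=0.4659
    x: enter (5,8) at t=1.2364
    y: enter (5,9) at t=1.5012 ← occupied
  → r_2 = 1.5012
beam 3: φ=180°, α=165°
  dir = (cos 165°, sin 165°) = (-0.9659, 0.2588); from cell (4,7)
  next x-line at t=0.7040, next y-line at t=1.7387; Δt_x=1.0353, Δt_y=3.8637
    x: enter (3,7) at t=0.7040
    y: enter (3,8) at t=1.7387
    x: enter (2,8) at t=1.7393
    x: enter (1,8) at t=2.7745
    x: enter (0,8) at t=3.8098 ← occupied
  → r_3 = 3.8098
beam 4: φ=270°, α=255°
  dir = (cos 255°, sin 255°) = (-0.2588, -0.9659); from cell (4,7)
  next x-line at t=2.6273, next y-line at t=0.5694; Δt_x=3.8637, Δt_y=1.0353
    y: enter (4,6) at t=0.5694
    y: enter (4,5) at t=1.6047 ← occupied
  → r_4 = 1.6047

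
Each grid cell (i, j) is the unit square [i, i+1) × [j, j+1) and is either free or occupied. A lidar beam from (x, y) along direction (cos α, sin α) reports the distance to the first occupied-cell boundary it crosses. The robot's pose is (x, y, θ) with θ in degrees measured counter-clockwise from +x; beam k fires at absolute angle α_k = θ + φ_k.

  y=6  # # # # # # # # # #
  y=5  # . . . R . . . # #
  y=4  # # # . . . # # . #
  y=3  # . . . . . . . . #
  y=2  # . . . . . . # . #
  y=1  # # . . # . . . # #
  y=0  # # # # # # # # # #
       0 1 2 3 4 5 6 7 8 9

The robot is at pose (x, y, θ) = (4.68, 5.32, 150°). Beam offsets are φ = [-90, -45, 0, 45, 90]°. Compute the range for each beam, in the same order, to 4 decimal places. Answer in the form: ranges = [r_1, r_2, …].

ranges = [0.7852, 0.7040, 1.3600, 1.7393, 4.9883]

beam 1: φ=-90°, α=60°
  direction (0.5000, 0.8660); cell (4,5); t to first gridline: x 0.6400, y 0.7852 (then +2.0000 / +1.1547)
    (5,5) via x @ 0.6400
    (5,6) via y @ 0.7852  # hit
  → r_1 = 0.7852
beam 2: φ=-45°, α=105°
  direction (-0.2588, 0.9659); cell (4,5); t to first gridline: x 2.6273, y 0.7040 (then +3.8637 / +1.0353)
    (4,6) via y @ 0.7040  # hit
  → r_2 = 0.7040
beam 3: φ=0°, α=150°
  direction (-0.8660, 0.5000); cell (4,5); t to first gridline: x 0.7852, y 1.3600 (then +1.1547 / +2.0000)
    (3,5) via x @ 0.7852
    (3,6) via y @ 1.3600  # hit
  → r_3 = 1.3600
beam 4: φ=45°, α=195°
  direction (-0.9659, -0.2588); cell (4,5); t to first gridline: x 0.7040, y 1.2364 (then +1.0353 / +3.8637)
    (3,5) via x @ 0.7040
    (3,4) via y @ 1.2364
    (2,4) via x @ 1.7393  # hit
  → r_4 = 1.7393
beam 5: φ=90°, α=240°
  direction (-0.5000, -0.8660); cell (4,5); t to first gridline: x 1.3600, y 0.3695 (then +2.0000 / +1.1547)
    (4,4) via y @ 0.3695
    (3,4) via x @ 1.3600
    (3,3) via y @ 1.5242
    (3,2) via y @ 2.6789
    (2,2) via x @ 3.3600
    (2,1) via y @ 3.8336
    (2,0) via y @ 4.9883  # hit
  → r_5 = 4.9883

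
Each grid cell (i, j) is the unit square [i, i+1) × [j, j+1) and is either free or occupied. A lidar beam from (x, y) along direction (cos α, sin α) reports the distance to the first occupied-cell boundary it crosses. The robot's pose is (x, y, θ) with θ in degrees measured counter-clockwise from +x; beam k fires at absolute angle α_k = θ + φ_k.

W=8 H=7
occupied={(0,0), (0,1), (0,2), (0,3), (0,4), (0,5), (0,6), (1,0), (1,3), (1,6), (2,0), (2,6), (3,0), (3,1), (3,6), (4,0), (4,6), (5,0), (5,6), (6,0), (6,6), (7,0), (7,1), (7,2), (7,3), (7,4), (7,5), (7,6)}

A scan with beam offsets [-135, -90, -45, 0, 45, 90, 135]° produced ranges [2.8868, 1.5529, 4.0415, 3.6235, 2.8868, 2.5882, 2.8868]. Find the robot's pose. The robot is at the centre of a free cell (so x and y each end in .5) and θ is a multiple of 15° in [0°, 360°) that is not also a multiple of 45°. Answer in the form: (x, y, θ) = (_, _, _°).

(x, y, θ) = (3.5, 3.5, 15°)

Candidates: 28 free-cell centres × 16 headings = 448 poses. Raycast each; keep the one whose scan matches to 4 dp.
  (2.5, 5.5, 60°): beam 1 = 3.6235 ≠ 2.8868 ✗
  (4.5, 3.5, 210°): beam 1 = 2.5882 ≠ 2.8868 ✗
  (3.5, 3.5, 345°): beam 3 = 2.8868 ≠ 4.0415 ✗
  …
  (3.5, 3.5, 15°): r_1=2.8868, r_2=1.5529, r_3=4.0415, r_4=3.6235, r_5=2.8868, r_6=2.5882, r_7=2.8868 — all match ✓
Unique over the lattice → pose = (3.5, 3.5, 15°).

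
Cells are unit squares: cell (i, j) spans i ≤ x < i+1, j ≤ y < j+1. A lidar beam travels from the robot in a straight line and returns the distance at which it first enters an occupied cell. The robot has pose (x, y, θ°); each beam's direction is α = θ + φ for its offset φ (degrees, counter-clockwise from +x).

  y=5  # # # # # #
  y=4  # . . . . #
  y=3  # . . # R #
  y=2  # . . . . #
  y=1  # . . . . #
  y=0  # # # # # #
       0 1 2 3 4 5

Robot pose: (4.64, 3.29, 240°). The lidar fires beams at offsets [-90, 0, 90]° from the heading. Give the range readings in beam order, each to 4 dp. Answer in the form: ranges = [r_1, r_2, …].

ranges = [0.7390, 2.6443, 0.4157]

beam 1: φ=-90°, α=150°
  direction (-0.8660, 0.5000); cell (4,3); t to first gridline: x 0.7390, y 1.4200 (then +1.1547 / +2.0000)
    (3,3) via x @ 0.7390  # hit
  → r_1 = 0.7390
beam 2: φ=0°, α=240°
  direction (-0.5000, -0.8660); cell (4,3); t to first gridline: x 1.2800, y 0.3349 (then +2.0000 / +1.1547)
    (4,2) via y @ 0.3349
    (3,2) via x @ 1.2800
    (3,1) via y @ 1.4896
    (3,0) via y @ 2.6443  # hit
  → r_2 = 2.6443
beam 3: φ=90°, α=330°
  direction (0.8660, -0.5000); cell (4,3); t to first gridline: x 0.4157, y 0.5800 (then +1.1547 / +2.0000)
    (5,3) via x @ 0.4157  # hit
  → r_3 = 0.4157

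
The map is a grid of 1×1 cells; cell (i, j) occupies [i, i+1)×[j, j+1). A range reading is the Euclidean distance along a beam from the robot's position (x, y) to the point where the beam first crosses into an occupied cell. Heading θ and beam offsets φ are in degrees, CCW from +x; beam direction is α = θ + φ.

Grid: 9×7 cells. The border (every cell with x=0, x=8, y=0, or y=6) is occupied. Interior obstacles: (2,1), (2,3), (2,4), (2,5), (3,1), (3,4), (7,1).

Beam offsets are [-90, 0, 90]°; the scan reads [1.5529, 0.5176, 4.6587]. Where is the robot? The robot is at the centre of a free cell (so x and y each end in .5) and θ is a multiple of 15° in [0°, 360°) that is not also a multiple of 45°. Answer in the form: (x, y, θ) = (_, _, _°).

(x, y, θ) = (2.5, 2.5, 255°)

Candidates: 28 free-cell centres × 16 headings = 448 poses. Raycast each; keep the one whose scan matches to 4 dp.
  (4.5, 1.5, 165°): beam 1 = 4.6587 ≠ 1.5529 ✗
  (4.5, 2.5, 345°): beam 2 = 2.5882 ≠ 0.5176 ✗
  (5.5, 2.5, 210°): beam 1 = 4.0415 ≠ 1.5529 ✗
  (1.5, 2.5, 120°): beam 1 = 1.0000 ≠ 1.5529 ✗
  …
  (2.5, 2.5, 255°): r_1=1.5529, r_2=0.5176, r_3=4.6587 — all match ✓
Unique over the lattice → pose = (2.5, 2.5, 255°).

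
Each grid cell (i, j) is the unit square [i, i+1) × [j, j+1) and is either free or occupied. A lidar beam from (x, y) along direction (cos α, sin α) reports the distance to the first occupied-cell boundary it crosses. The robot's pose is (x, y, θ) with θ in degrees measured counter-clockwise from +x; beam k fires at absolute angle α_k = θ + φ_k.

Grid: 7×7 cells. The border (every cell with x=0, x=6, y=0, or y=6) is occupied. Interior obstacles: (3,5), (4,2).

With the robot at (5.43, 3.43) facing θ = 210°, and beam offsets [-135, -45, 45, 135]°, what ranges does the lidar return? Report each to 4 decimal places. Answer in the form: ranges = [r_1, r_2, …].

beam 1: φ=-135°, α=75°
  direction (0.2588, 0.9659); cell (5,3); t to first gridline: x 2.2023, y 0.5901 (then +3.8637 / +1.0353)
    (5,4) via y @ 0.5901
    (5,5) via y @ 1.6254
    (6,5) via x @ 2.2023  # hit
  → r_1 = 2.2023
beam 2: φ=-45°, α=165°
  direction (-0.9659, 0.2588); cell (5,3); t to first gridline: x 0.4452, y 2.2023 (then +1.0353 / +3.8637)
    (4,3) via x @ 0.4452
    (3,3) via x @ 1.4804
    (3,4) via y @ 2.2023
    (2,4) via x @ 2.5157
    (1,4) via x @ 3.5510
    (0,4) via x @ 4.5863  # hit
  → r_2 = 4.5863
beam 3: φ=45°, α=255°
  direction (-0.2588, -0.9659); cell (5,3); t to first gridline: x 1.6614, y 0.4452 (then +3.8637 / +1.0353)
    (5,2) via y @ 0.4452
    (5,1) via y @ 1.4804
    (4,1) via x @ 1.6614
    (4,0) via y @ 2.5157  # hit
  → r_3 = 2.5157
beam 4: φ=135°, α=345°
  direction (0.9659, -0.2588); cell (5,3); t to first gridline: x 0.5901, y 1.6614 (then +1.0353 / +3.8637)
    (6,3) via x @ 0.5901  # hit
  → r_4 = 0.5901

ranges = [2.2023, 4.5863, 2.5157, 0.5901]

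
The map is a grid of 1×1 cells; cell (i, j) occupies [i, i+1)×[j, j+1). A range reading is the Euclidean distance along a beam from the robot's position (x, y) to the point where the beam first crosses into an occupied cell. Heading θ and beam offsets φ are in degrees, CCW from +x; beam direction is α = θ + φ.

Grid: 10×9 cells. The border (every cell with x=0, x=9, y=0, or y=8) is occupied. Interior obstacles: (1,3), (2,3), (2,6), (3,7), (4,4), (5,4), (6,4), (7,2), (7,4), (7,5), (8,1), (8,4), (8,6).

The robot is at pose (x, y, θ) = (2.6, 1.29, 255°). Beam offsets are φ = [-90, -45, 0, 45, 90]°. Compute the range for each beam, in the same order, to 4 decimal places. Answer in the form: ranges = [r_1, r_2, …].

beam 1: φ=-90°, α=165°
  cosα=-0.9659 sinα=0.2588 | (2,1) | tMaxX 0.6212 tMaxY 2.7432 | tΔX 1.0353 tΔY 3.8637
    t=0.6212 [x] (1,1)
    t=1.6564 [x] (0,1) — stop
  → r_1 = 1.6564
beam 2: φ=-45°, α=210°
  cosα=-0.8660 sinα=-0.5000 | (2,1) | tMaxX 0.6928 tMaxY 0.5800 | tΔX 1.1547 tΔY 2.0000
    t=0.5800 [y] (2,0) — stop
  → r_2 = 0.5800
beam 3: φ=0°, α=255°
  cosα=-0.2588 sinα=-0.9659 | (2,1) | tMaxX 2.3182 tMaxY 0.3002 | tΔX 3.8637 tΔY 1.0353
    t=0.3002 [y] (2,0) — stop
  → r_3 = 0.3002
beam 4: φ=45°, α=300°
  cosα=0.5000 sinα=-0.8660 | (2,1) | tMaxX 0.8000 tMaxY 0.3349 | tΔX 2.0000 tΔY 1.1547
    t=0.3349 [y] (2,0) — stop
  → r_4 = 0.3349
beam 5: φ=90°, α=345°
  cosα=0.9659 sinα=-0.2588 | (2,1) | tMaxX 0.4141 tMaxY 1.1205 | tΔX 1.0353 tΔY 3.8637
    t=0.4141 [x] (3,1)
    t=1.1205 [y] (3,0) — stop
  → r_5 = 1.1205

ranges = [1.6564, 0.5800, 0.3002, 0.3349, 1.1205]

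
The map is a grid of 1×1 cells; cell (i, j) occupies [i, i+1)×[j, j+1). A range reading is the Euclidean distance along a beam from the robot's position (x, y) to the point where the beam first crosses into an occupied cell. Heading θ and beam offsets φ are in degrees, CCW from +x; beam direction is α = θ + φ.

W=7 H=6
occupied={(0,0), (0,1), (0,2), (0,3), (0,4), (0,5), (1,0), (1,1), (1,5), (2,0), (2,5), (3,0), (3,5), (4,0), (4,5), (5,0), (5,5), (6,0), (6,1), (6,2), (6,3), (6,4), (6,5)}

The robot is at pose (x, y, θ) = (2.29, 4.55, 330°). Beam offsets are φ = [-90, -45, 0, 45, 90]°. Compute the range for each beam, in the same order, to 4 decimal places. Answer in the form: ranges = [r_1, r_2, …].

beam 1: φ=-90°, α=240°
  d=(-0.5000,-0.8660)  start (2,4)  tX=0.5800 tY=0.6351  stride 1/|dx|=2.0000 1/|dy|=1.1547
    cross x-line → (1,4), t=0.5800
    cross y-line → (1,3), t=0.6351
    cross y-line → (1,2), t=1.7898
    cross x-line → (0,2), t=2.5800 (wall)
  → r_1 = 2.5800
beam 2: φ=-45°, α=285°
  d=(0.2588,-0.9659)  start (2,4)  tX=2.7432 tY=0.5694  stride 1/|dx|=3.8637 1/|dy|=1.0353
    cross y-line → (2,3), t=0.5694
    cross y-line → (2,2), t=1.6047
    cross y-line → (2,1), t=2.6400
    cross x-line → (3,1), t=2.7432
    cross y-line → (3,0), t=3.6752 (wall)
  → r_2 = 3.6752
beam 3: φ=0°, α=330°
  d=(0.8660,-0.5000)  start (2,4)  tX=0.8198 tY=1.1000  stride 1/|dx|=1.1547 1/|dy|=2.0000
    cross x-line → (3,4), t=0.8198
    cross y-line → (3,3), t=1.1000
    cross x-line → (4,3), t=1.9745
    cross y-line → (4,2), t=3.1000
    cross x-line → (5,2), t=3.1292
    cross x-line → (6,2), t=4.2839 (wall)
  → r_3 = 4.2839
beam 4: φ=45°, α=15°
  d=(0.9659,0.2588)  start (2,4)  tX=0.7350 tY=1.7387  stride 1/|dx|=1.0353 1/|dy|=3.8637
    cross x-line → (3,4), t=0.7350
    cross y-line → (3,5), t=1.7387 (wall)
  → r_4 = 1.7387
beam 5: φ=90°, α=60°
  d=(0.5000,0.8660)  start (2,4)  tX=1.4200 tY=0.5196  stride 1/|dx|=2.0000 1/|dy|=1.1547
    cross y-line → (2,5), t=0.5196 (wall)
  → r_5 = 0.5196

ranges = [2.5800, 3.6752, 4.2839, 1.7387, 0.5196]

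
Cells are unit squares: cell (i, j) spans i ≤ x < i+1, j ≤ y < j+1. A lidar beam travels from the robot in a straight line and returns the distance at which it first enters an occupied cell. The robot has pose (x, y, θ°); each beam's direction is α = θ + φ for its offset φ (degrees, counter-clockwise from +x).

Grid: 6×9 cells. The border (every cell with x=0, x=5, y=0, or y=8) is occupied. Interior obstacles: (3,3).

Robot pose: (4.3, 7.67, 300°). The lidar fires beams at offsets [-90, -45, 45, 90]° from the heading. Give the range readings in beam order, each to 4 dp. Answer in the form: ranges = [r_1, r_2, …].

ranges = [3.8105, 3.7995, 0.7247, 0.6600]

beam 1: φ=-90°, α=210°
  direction (-0.8660, -0.5000); cell (4,7); t to first gridline: x 0.3464, y 1.3400 (then +1.1547 / +2.0000)
    (3,7) via x @ 0.3464
    (3,6) via y @ 1.3400
    (2,6) via x @ 1.5011
    (1,6) via x @ 2.6558
    (1,5) via y @ 3.3400
    (0,5) via x @ 3.8105  # hit
  → r_1 = 3.8105
beam 2: φ=-45°, α=255°
  direction (-0.2588, -0.9659); cell (4,7); t to first gridline: x 1.1591, y 0.6936 (then +3.8637 / +1.0353)
    (4,6) via y @ 0.6936
    (3,6) via x @ 1.1591
    (3,5) via y @ 1.7289
    (3,4) via y @ 2.7642
    (3,3) via y @ 3.7995  # hit
  → r_2 = 3.7995
beam 3: φ=45°, α=345°
  direction (0.9659, -0.2588); cell (4,7); t to first gridline: x 0.7247, y 2.5887 (then +1.0353 / +3.8637)
    (5,7) via x @ 0.7247  # hit
  → r_3 = 0.7247
beam 4: φ=90°, α=30°
  direction (0.8660, 0.5000); cell (4,7); t to first gridline: x 0.8083, y 0.6600 (then +1.1547 / +2.0000)
    (4,8) via y @ 0.6600  # hit
  → r_4 = 0.6600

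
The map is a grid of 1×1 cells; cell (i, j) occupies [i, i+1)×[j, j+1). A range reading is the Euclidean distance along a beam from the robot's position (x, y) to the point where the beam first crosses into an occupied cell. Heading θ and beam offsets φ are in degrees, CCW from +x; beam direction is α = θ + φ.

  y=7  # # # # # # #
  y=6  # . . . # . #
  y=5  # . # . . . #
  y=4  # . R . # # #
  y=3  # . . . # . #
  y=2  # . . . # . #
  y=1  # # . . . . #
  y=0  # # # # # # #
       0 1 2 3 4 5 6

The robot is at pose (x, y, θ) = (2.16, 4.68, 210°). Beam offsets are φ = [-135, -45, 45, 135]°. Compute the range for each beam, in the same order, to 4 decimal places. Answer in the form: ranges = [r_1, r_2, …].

beam 1: φ=-135°, α=75°
  cosα=0.2588 sinα=0.9659 | (2,4) | tMaxX 3.2455 tMaxY 0.3313 | tΔX 3.8637 tΔY 1.0353
    t=0.3313 [y] (2,5) — stop
  → r_1 = 0.3313
beam 2: φ=-45°, α=165°
  cosα=-0.9659 sinα=0.2588 | (2,4) | tMaxX 0.1656 tMaxY 1.2364 | tΔX 1.0353 tΔY 3.8637
    t=0.1656 [x] (1,4)
    t=1.2009 [x] (0,4) — stop
  → r_2 = 1.2009
beam 3: φ=45°, α=255°
  cosα=-0.2588 sinα=-0.9659 | (2,4) | tMaxX 0.6182 tMaxY 0.7040 | tΔX 3.8637 tΔY 1.0353
    t=0.6182 [x] (1,4)
    t=0.7040 [y] (1,3)
    t=1.7393 [y] (1,2)
    t=2.7745 [y] (1,1) — stop
  → r_3 = 2.7745
beam 4: φ=135°, α=345°
  cosα=0.9659 sinα=-0.2588 | (2,4) | tMaxX 0.8696 tMaxY 2.6273 | tΔX 1.0353 tΔY 3.8637
    t=0.8696 [x] (3,4)
    t=1.9049 [x] (4,4) — stop
  → r_4 = 1.9049

ranges = [0.3313, 1.2009, 2.7745, 1.9049]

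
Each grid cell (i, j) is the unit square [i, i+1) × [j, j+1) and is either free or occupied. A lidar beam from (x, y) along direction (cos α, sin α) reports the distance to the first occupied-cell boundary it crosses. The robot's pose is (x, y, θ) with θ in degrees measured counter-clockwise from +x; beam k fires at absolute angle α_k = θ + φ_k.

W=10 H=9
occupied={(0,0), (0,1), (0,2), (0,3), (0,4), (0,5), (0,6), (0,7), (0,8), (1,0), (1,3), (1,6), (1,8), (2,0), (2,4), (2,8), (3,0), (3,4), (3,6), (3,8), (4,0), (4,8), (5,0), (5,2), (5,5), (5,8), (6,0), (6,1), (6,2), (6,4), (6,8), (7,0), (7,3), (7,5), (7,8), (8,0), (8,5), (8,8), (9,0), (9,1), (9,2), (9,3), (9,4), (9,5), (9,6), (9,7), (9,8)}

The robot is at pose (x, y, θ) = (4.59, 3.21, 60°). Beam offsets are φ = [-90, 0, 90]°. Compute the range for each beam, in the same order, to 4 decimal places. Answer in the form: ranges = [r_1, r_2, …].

beam 1: φ=-90°, α=330°
  direction (0.8660, -0.5000); cell (4,3); t to first gridline: x 0.4734, y 0.4200 (then +1.1547 / +2.0000)
    (4,2) via y @ 0.4200
    (5,2) via x @ 0.4734  # hit
  → r_1 = 0.4734
beam 2: φ=0°, α=60°
  direction (0.5000, 0.8660); cell (4,3); t to first gridline: x 0.8200, y 0.9122 (then +2.0000 / +1.1547)
    (5,3) via x @ 0.8200
    (5,4) via y @ 0.9122
    (5,5) via y @ 2.0669  # hit
  → r_2 = 2.0669
beam 3: φ=90°, α=150°
  direction (-0.8660, 0.5000); cell (4,3); t to first gridline: x 0.6813, y 1.5800 (then +1.1547 / +2.0000)
    (3,3) via x @ 0.6813
    (3,4) via y @ 1.5800  # hit
  → r_3 = 1.5800

ranges = [0.4734, 2.0669, 1.5800]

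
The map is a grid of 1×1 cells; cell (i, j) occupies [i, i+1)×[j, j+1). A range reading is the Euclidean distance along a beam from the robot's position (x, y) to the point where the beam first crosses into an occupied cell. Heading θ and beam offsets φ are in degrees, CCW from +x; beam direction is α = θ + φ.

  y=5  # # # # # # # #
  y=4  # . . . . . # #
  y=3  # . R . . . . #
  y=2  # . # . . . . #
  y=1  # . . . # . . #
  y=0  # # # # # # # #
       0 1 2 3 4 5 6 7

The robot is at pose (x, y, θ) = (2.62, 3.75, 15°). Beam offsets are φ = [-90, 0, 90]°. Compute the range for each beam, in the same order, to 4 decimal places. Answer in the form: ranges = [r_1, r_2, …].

beam 1: φ=-90°, α=285°
  direction (0.2588, -0.9659); cell (2,3); t to first gridline: x 1.4682, y 0.7765 (then +3.8637 / +1.0353)
    (2,2) via y @ 0.7765  # hit
  → r_1 = 0.7765
beam 2: φ=0°, α=15°
  direction (0.9659, 0.2588); cell (2,3); t to first gridline: x 0.3934, y 0.9659 (then +1.0353 / +3.8637)
    (3,3) via x @ 0.3934
    (3,4) via y @ 0.9659
    (4,4) via x @ 1.4287
    (5,4) via x @ 2.4640
    (6,4) via x @ 3.4992  # hit
  → r_2 = 3.4992
beam 3: φ=90°, α=105°
  direction (-0.2588, 0.9659); cell (2,3); t to first gridline: x 2.3955, y 0.2588 (then +3.8637 / +1.0353)
    (2,4) via y @ 0.2588
    (2,5) via y @ 1.2941  # hit
  → r_3 = 1.2941

ranges = [0.7765, 3.4992, 1.2941]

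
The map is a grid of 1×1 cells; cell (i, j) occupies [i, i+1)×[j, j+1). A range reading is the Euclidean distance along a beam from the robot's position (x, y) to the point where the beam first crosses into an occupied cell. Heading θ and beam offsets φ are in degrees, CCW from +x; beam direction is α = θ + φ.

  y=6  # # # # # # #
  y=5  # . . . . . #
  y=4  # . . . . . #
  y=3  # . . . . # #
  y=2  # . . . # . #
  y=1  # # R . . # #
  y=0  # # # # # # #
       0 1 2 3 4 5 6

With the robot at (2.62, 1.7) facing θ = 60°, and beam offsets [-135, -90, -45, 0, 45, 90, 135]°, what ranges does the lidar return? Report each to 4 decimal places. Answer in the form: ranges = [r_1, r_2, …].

beam 1: φ=-135°, α=285°
  direction (0.2588, -0.9659); cell (2,1); t to first gridline: x 1.4682, y 0.7247 (then +3.8637 / +1.0353)
    (2,0) via y @ 0.7247  # hit
  → r_1 = 0.7247
beam 2: φ=-90°, α=330°
  direction (0.8660, -0.5000); cell (2,1); t to first gridline: x 0.4388, y 1.4000 (then +1.1547 / +2.0000)
    (3,1) via x @ 0.4388
    (3,0) via y @ 1.4000  # hit
  → r_2 = 1.4000
beam 3: φ=-45°, α=15°
  direction (0.9659, 0.2588); cell (2,1); t to first gridline: x 0.3934, y 1.1591 (then +1.0353 / +3.8637)
    (3,1) via x @ 0.3934
    (3,2) via y @ 1.1591
    (4,2) via x @ 1.4287  # hit
  → r_3 = 1.4287
beam 4: φ=0°, α=60°
  direction (0.5000, 0.8660); cell (2,1); t to first gridline: x 0.7600, y 0.3464 (then +2.0000 / +1.1547)
    (2,2) via y @ 0.3464
    (3,2) via x @ 0.7600
    (3,3) via y @ 1.5011
    (3,4) via y @ 2.6558
    (4,4) via x @ 2.7600
    (4,5) via y @ 3.8105
    (5,5) via x @ 4.7600
    (5,6) via y @ 4.9652  # hit
  → r_4 = 4.9652
beam 5: φ=45°, α=105°
  direction (-0.2588, 0.9659); cell (2,1); t to first gridline: x 2.3955, y 0.3106 (then +3.8637 / +1.0353)
    (2,2) via y @ 0.3106
    (2,3) via y @ 1.3459
    (2,4) via y @ 2.3811
    (1,4) via x @ 2.3955
    (1,5) via y @ 3.4164
    (1,6) via y @ 4.4517  # hit
  → r_5 = 4.4517
beam 6: φ=90°, α=150°
  direction (-0.8660, 0.5000); cell (2,1); t to first gridline: x 0.7159, y 0.6000 (then +1.1547 / +2.0000)
    (2,2) via y @ 0.6000
    (1,2) via x @ 0.7159
    (0,2) via x @ 1.8706  # hit
  → r_6 = 1.8706
beam 7: φ=135°, α=195°
  direction (-0.9659, -0.2588); cell (2,1); t to first gridline: x 0.6419, y 2.7046 (then +1.0353 / +3.8637)
    (1,1) via x @ 0.6419  # hit
  → r_7 = 0.6419

ranges = [0.7247, 1.4000, 1.4287, 4.9652, 4.4517, 1.8706, 0.6419]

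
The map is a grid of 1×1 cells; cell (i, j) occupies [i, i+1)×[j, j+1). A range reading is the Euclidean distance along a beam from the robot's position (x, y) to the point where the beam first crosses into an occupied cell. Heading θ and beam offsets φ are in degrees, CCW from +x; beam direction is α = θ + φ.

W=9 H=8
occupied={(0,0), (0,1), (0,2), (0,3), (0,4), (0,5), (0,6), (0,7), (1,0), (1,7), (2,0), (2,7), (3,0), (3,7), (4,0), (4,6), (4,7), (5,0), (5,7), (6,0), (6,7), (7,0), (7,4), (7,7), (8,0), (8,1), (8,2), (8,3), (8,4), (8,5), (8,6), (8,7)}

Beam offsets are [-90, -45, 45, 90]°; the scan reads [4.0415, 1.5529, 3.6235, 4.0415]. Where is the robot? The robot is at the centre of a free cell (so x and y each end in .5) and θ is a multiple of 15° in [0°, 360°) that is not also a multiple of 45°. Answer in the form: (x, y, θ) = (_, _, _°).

The pose lattice has 40·16 = 640 candidates. Test each by forward raycasting.
  (2.5, 1.5, 210°): beam 1 = 3.0000 ≠ 4.0415 ✗
  (3.5, 3.5, 120°): beam 1 = 5.1962 ≠ 4.0415 ✗
  (1.5, 6.5, 105°): beam 1 = 1.9319 ≠ 4.0415 ✗
  (1.5, 5.5, 105°): beam 1 = 2.5882 ≠ 4.0415 ✗
  (2.5, 6.5, 105°): beam 1 = 1.5529 ≠ 4.0415 ✗
  …
  (4.5, 4.5, 120°): r_1=4.0415, r_2=1.5529, r_3=3.6235, r_4=4.0415 — all match ✓
Unique over the lattice → pose = (4.5, 4.5, 120°).

(x, y, θ) = (4.5, 4.5, 120°)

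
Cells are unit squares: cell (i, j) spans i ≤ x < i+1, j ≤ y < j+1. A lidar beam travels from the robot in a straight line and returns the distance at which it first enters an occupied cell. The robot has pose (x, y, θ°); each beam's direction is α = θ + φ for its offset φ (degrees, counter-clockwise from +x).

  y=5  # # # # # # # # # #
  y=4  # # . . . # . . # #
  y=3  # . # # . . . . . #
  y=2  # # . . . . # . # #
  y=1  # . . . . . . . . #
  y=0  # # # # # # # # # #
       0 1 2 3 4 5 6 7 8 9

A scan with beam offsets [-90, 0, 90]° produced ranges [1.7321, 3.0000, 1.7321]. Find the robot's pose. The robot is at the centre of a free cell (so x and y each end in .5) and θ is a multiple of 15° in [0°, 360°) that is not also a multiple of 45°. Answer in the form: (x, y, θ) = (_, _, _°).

(x, y, θ) = (4.5, 2.5, 330°)

Candidates: 24 free-cell centres × 16 headings = 384 poses. Raycast each; keep the one whose scan matches to 4 dp.
  (2.5, 2.5, 15°): beam 1 = 1.5529 ≠ 1.7321 ✗
  (3.5, 2.5, 105°): beam 1 = 5.6940 ≠ 1.7321 ✗
  (7.5, 3.5, 195°): beam 1 = 1.5529 ≠ 1.7321 ✗
  …
  (4.5, 2.5, 330°): r_1=1.7321, r_2=3.0000, r_3=1.7321 — all match ✓
No second candidate reproduces the full scan.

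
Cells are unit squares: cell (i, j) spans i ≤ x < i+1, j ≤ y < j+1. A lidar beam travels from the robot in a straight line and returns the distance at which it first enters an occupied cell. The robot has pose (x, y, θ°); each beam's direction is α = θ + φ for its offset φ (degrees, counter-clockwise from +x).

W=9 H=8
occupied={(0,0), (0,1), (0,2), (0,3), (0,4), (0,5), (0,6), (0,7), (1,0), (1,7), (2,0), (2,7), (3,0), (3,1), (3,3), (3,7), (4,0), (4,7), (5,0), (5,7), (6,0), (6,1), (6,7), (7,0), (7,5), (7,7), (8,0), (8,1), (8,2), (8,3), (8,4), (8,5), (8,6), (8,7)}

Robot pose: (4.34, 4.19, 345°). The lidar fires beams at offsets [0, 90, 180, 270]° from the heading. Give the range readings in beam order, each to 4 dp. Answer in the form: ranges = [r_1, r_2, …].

ranges = [3.7891, 2.9091, 3.4578, 2.2673]

beam 1: φ=0°, α=345°
  cosα=0.9659 sinα=-0.2588 | (4,4) | tMaxX 0.6833 tMaxY 0.7341 | tΔX 1.0353 tΔY 3.8637
    t=0.6833 [x] (5,4)
    t=0.7341 [y] (5,3)
    t=1.7186 [x] (6,3)
    t=2.7538 [x] (7,3)
    t=3.7891 [x] (8,3) — stop
  → r_1 = 3.7891
beam 2: φ=90°, α=75°
  cosα=0.2588 sinα=0.9659 | (4,4) | tMaxX 2.5500 tMaxY 0.8386 | tΔX 3.8637 tΔY 1.0353
    t=0.8386 [y] (4,5)
    t=1.8738 [y] (4,6)
    t=2.5500 [x] (5,6)
    t=2.9091 [y] (5,7) — stop
  → r_2 = 2.9091
beam 3: φ=180°, α=165°
  cosα=-0.9659 sinα=0.2588 | (4,4) | tMaxX 0.3520 tMaxY 3.1296 | tΔX 1.0353 tΔY 3.8637
    t=0.3520 [x] (3,4)
    t=1.3873 [x] (2,4)
    t=2.4225 [x] (1,4)
    t=3.1296 [y] (1,5)
    t=3.4578 [x] (0,5) — stop
  → r_3 = 3.4578
beam 4: φ=270°, α=255°
  cosα=-0.2588 sinα=-0.9659 | (4,4) | tMaxX 1.3137 tMaxY 0.1967 | tΔX 3.8637 tΔY 1.0353
    t=0.1967 [y] (4,3)
    t=1.2320 [y] (4,2)
    t=1.3137 [x] (3,2)
    t=2.2673 [y] (3,1) — stop
  → r_4 = 2.2673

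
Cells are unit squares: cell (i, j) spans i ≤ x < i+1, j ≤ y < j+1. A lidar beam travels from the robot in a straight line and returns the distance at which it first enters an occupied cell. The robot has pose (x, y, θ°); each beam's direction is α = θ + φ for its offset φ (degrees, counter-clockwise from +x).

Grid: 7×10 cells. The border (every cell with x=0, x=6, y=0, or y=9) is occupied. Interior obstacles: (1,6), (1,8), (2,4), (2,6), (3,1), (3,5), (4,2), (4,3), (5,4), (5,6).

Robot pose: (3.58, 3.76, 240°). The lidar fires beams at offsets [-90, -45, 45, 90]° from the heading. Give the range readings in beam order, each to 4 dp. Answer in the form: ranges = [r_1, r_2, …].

beam 1: φ=-90°, α=150°
  dir = (cos 150°, sin 150°) = (-0.8660, 0.5000); from cell (3,3)
  next x-line at t=0.6697, next y-line at t=0.4800; Δt_x=1.1547, Δt_y=2.0000
    y: enter (3,4) at t=0.4800
    x: enter (2,4) at t=0.6697 ← occupied
  → r_1 = 0.6697
beam 2: φ=-45°, α=195°
  dir = (cos 195°, sin 195°) = (-0.9659, -0.2588); from cell (3,3)
  next x-line at t=0.6005, next y-line at t=2.9364; Δt_x=1.0353, Δt_y=3.8637
    x: enter (2,3) at t=0.6005
    x: enter (1,3) at t=1.6357
    x: enter (0,3) at t=2.6710 ← occupied
  → r_2 = 2.6710
beam 3: φ=45°, α=285°
  dir = (cos 285°, sin 285°) = (0.2588, -0.9659); from cell (3,3)
  next x-line at t=1.6228, next y-line at t=0.7868; Δt_x=3.8637, Δt_y=1.0353
    y: enter (3,2) at t=0.7868
    x: enter (4,2) at t=1.6228 ← occupied
  → r_3 = 1.6228
beam 4: φ=90°, α=330°
  dir = (cos 330°, sin 330°) = (0.8660, -0.5000); from cell (3,3)
  next x-line at t=0.4850, next y-line at t=1.5200; Δt_x=1.1547, Δt_y=2.0000
    x: enter (4,3) at t=0.4850 ← occupied
  → r_4 = 0.4850

ranges = [0.6697, 2.6710, 1.6228, 0.4850]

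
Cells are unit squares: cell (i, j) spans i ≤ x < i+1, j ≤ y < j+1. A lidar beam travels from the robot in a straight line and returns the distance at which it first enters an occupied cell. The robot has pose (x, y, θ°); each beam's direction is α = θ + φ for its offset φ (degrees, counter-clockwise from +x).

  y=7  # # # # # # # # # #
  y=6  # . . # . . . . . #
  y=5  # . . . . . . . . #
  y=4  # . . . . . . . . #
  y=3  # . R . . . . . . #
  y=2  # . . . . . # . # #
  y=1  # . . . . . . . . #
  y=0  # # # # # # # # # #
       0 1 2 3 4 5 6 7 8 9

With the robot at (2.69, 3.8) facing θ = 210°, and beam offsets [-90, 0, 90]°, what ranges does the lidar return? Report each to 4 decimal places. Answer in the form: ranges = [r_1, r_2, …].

beam 1: φ=-90°, α=120°
  direction (-0.5000, 0.8660); cell (2,3); t to first gridline: x 1.3800, y 0.2309 (then +2.0000 / +1.1547)
    (2,4) via y @ 0.2309
    (1,4) via x @ 1.3800
    (1,5) via y @ 1.3856
    (1,6) via y @ 2.5403
    (0,6) via x @ 3.3800  # hit
  → r_1 = 3.3800
beam 2: φ=0°, α=210°
  direction (-0.8660, -0.5000); cell (2,3); t to first gridline: x 0.7967, y 1.6000 (then +1.1547 / +2.0000)
    (1,3) via x @ 0.7967
    (1,2) via y @ 1.6000
    (0,2) via x @ 1.9514  # hit
  → r_2 = 1.9514
beam 3: φ=90°, α=300°
  direction (0.5000, -0.8660); cell (2,3); t to first gridline: x 0.6200, y 0.9238 (then +2.0000 / +1.1547)
    (3,3) via x @ 0.6200
    (3,2) via y @ 0.9238
    (3,1) via y @ 2.0785
    (4,1) via x @ 2.6200
    (4,0) via y @ 3.2332  # hit
  → r_3 = 3.2332

ranges = [3.3800, 1.9514, 3.2332]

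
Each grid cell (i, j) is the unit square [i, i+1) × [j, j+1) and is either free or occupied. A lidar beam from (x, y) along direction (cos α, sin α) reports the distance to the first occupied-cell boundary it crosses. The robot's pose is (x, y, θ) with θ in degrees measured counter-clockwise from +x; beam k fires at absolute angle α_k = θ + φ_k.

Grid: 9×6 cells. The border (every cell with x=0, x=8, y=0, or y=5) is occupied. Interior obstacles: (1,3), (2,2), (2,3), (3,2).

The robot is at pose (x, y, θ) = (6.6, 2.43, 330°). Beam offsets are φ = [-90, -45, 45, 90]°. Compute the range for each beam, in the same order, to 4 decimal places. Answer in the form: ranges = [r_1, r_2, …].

beam 1: φ=-90°, α=240°
  d=(-0.5000,-0.8660)  start (6,2)  tX=1.2000 tY=0.4965  stride 1/|dx|=2.0000 1/|dy|=1.1547
    cross y-line → (6,1), t=0.4965
    cross x-line → (5,1), t=1.2000
    cross y-line → (5,0), t=1.6512 (wall)
  → r_1 = 1.6512
beam 2: φ=-45°, α=285°
  d=(0.2588,-0.9659)  start (6,2)  tX=1.5455 tY=0.4452  stride 1/|dx|=3.8637 1/|dy|=1.0353
    cross y-line → (6,1), t=0.4452
    cross y-line → (6,0), t=1.4804 (wall)
  → r_2 = 1.4804
beam 3: φ=45°, α=15°
  d=(0.9659,0.2588)  start (6,2)  tX=0.4141 tY=2.2023  stride 1/|dx|=1.0353 1/|dy|=3.8637
    cross x-line → (7,2), t=0.4141
    cross x-line → (8,2), t=1.4494 (wall)
  → r_3 = 1.4494
beam 4: φ=90°, α=60°
  d=(0.5000,0.8660)  start (6,2)  tX=0.8000 tY=0.6582  stride 1/|dx|=2.0000 1/|dy|=1.1547
    cross y-line → (6,3), t=0.6582
    cross x-line → (7,3), t=0.8000
    cross y-line → (7,4), t=1.8129
    cross x-line → (8,4), t=2.8000 (wall)
  → r_4 = 2.8000

ranges = [1.6512, 1.4804, 1.4494, 2.8000]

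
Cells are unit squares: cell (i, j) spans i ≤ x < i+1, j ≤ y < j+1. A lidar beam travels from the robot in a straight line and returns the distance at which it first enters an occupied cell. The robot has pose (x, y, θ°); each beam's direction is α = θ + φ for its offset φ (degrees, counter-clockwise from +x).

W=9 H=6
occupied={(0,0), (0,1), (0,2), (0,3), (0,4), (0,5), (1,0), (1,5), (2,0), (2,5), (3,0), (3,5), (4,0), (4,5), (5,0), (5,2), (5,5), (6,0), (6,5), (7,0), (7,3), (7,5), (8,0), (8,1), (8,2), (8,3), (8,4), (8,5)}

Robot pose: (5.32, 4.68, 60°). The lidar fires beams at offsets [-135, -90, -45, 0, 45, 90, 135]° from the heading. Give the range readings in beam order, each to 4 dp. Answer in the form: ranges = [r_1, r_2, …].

ranges = [1.7393, 1.9399, 1.2364, 0.3695, 0.3313, 0.6400, 4.4724]

beam 1: φ=-135°, α=285°
  direction (0.2588, -0.9659); cell (5,4); t to first gridline: x 2.6273, y 0.7040 (then +3.8637 / +1.0353)
    (5,3) via y @ 0.7040
    (5,2) via y @ 1.7393  # hit
  → r_1 = 1.7393
beam 2: φ=-90°, α=330°
  direction (0.8660, -0.5000); cell (5,4); t to first gridline: x 0.7852, y 1.3600 (then +1.1547 / +2.0000)
    (6,4) via x @ 0.7852
    (6,3) via y @ 1.3600
    (7,3) via x @ 1.9399  # hit
  → r_2 = 1.9399
beam 3: φ=-45°, α=15°
  direction (0.9659, 0.2588); cell (5,4); t to first gridline: x 0.7040, y 1.2364 (then +1.0353 / +3.8637)
    (6,4) via x @ 0.7040
    (6,5) via y @ 1.2364  # hit
  → r_3 = 1.2364
beam 4: φ=0°, α=60°
  direction (0.5000, 0.8660); cell (5,4); t to first gridline: x 1.3600, y 0.3695 (then +2.0000 / +1.1547)
    (5,5) via y @ 0.3695  # hit
  → r_4 = 0.3695
beam 5: φ=45°, α=105°
  direction (-0.2588, 0.9659); cell (5,4); t to first gridline: x 1.2364, y 0.3313 (then +3.8637 / +1.0353)
    (5,5) via y @ 0.3313  # hit
  → r_5 = 0.3313
beam 6: φ=90°, α=150°
  direction (-0.8660, 0.5000); cell (5,4); t to first gridline: x 0.3695, y 0.6400 (then +1.1547 / +2.0000)
    (4,4) via x @ 0.3695
    (4,5) via y @ 0.6400  # hit
  → r_6 = 0.6400
beam 7: φ=135°, α=195°
  direction (-0.9659, -0.2588); cell (5,4); t to first gridline: x 0.3313, y 2.6273 (then +1.0353 / +3.8637)
    (4,4) via x @ 0.3313
    (3,4) via x @ 1.3666
    (2,4) via x @ 2.4018
    (2,3) via y @ 2.6273
    (1,3) via x @ 3.4371
    (0,3) via x @ 4.4724  # hit
  → r_7 = 4.4724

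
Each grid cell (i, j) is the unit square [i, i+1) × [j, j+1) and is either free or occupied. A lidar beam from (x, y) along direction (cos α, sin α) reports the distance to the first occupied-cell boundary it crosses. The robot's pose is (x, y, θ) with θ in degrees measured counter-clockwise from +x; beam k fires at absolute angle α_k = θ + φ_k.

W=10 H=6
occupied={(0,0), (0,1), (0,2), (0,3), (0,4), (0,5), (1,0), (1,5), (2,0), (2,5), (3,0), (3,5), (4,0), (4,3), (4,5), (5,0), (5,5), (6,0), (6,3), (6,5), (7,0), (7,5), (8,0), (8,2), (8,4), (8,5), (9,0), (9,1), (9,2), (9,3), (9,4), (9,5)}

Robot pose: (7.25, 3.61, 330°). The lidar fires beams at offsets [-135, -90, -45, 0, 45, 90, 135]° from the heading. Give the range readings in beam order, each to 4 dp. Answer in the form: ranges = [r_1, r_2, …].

ranges = [0.2588, 0.5000, 2.7021, 1.2200, 1.5068, 1.5000, 1.4390]

beam 1: φ=-135°, α=195°
  cosα=-0.9659 sinα=-0.2588 | (7,3) | tMaxX 0.2588 tMaxY 2.3569 | tΔX 1.0353 tΔY 3.8637
    t=0.2588 [x] (6,3) — stop
  → r_1 = 0.2588
beam 2: φ=-90°, α=240°
  cosα=-0.5000 sinα=-0.8660 | (7,3) | tMaxX 0.5000 tMaxY 0.7044 | tΔX 2.0000 tΔY 1.1547
    t=0.5000 [x] (6,3) — stop
  → r_2 = 0.5000
beam 3: φ=-45°, α=285°
  cosα=0.2588 sinα=-0.9659 | (7,3) | tMaxX 2.8978 tMaxY 0.6315 | tΔX 3.8637 tΔY 1.0353
    t=0.6315 [y] (7,2)
    t=1.6668 [y] (7,1)
    t=2.7021 [y] (7,0) — stop
  → r_3 = 2.7021
beam 4: φ=0°, α=330°
  cosα=0.8660 sinα=-0.5000 | (7,3) | tMaxX 0.8660 tMaxY 1.2200 | tΔX 1.1547 tΔY 2.0000
    t=0.8660 [x] (8,3)
    t=1.2200 [y] (8,2) — stop
  → r_4 = 1.2200
beam 5: φ=45°, α=15°
  cosα=0.9659 sinα=0.2588 | (7,3) | tMaxX 0.7765 tMaxY 1.5068 | tΔX 1.0353 tΔY 3.8637
    t=0.7765 [x] (8,3)
    t=1.5068 [y] (8,4) — stop
  → r_5 = 1.5068
beam 6: φ=90°, α=60°
  cosα=0.5000 sinα=0.8660 | (7,3) | tMaxX 1.5000 tMaxY 0.4503 | tΔX 2.0000 tΔY 1.1547
    t=0.4503 [y] (7,4)
    t=1.5000 [x] (8,4) — stop
  → r_6 = 1.5000
beam 7: φ=135°, α=105°
  cosα=-0.2588 sinα=0.9659 | (7,3) | tMaxX 0.9659 tMaxY 0.4038 | tΔX 3.8637 tΔY 1.0353
    t=0.4038 [y] (7,4)
    t=0.9659 [x] (6,4)
    t=1.4390 [y] (6,5) — stop
  → r_7 = 1.4390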